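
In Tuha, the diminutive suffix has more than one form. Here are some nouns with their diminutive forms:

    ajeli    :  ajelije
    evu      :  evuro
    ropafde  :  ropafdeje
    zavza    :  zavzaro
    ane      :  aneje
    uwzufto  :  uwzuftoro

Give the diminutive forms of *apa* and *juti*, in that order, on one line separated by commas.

The alternation tracks the last vowel of the stem — -je when the last vowel of the stem is a front vowel (*ajeli*, *ropafde*, *ane*); -ro when the last vowel of the stem is a back vowel (*evu*, *zavza*, *uwzufto*).
*apa* — last vowel /a/ (a back vowel) → -ro → *aparo*.
The last vowel of *juti* is /i/, which is a front vowel, so the suffix is -je, giving *jutije*.

aparo, jutije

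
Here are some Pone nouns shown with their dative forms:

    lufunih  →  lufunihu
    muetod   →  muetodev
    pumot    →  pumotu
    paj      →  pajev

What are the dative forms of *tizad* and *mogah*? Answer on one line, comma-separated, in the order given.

tizadev, mogahu

The suffix is conditioned by the final consonant: -u when the stem ends in a voiceless consonant (*lufunih*, *pumot*); -ev when the stem ends in a voiced consonant (*muetod*, *paj*).
The final consonant of *tizad* is /d/, which is voiced, so the suffix is -ev, giving *tizadev*.
Since the final consonant of *mogah* is /h/ (voiceless), it takes -u, giving *mogahu*.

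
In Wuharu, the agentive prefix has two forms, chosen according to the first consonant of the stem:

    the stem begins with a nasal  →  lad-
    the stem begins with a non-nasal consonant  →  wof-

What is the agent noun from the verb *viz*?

wofviz

*viz* — first consonant /v/ (non-nasal) → wof- → *wofviz*.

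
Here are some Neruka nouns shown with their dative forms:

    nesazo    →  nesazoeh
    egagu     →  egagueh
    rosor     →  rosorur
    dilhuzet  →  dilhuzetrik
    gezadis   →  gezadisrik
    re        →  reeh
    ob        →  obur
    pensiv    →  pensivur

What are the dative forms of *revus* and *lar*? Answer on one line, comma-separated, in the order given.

The pattern is voicing of the final sound: -rik when the stem ends in a voiceless consonant (*dilhuzet*, *gezadis*); -ur when the stem ends in a voiced consonant (*rosor*, *ob*, *pensiv*); -eh when the stem ends in a vowel (*nesazo*, *egagu*, *re*).
*revus* — final sound /s/ (a voiceless consonant) → -rik → *revusrik*.
The final sound of *lar* is /r/, which is a voiced consonant, so the suffix is -ur, giving *larur*.

revusrik, larur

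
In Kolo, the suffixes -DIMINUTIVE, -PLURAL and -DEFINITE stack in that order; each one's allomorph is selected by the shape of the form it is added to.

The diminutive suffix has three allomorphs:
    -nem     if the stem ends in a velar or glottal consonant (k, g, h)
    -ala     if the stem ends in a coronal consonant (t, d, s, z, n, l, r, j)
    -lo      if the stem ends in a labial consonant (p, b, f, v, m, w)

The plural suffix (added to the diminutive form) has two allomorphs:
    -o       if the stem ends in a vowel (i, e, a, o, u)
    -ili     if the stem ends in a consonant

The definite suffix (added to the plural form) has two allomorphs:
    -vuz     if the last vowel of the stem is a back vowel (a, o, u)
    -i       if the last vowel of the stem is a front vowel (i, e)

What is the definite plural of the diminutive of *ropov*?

ropovloovuz

The final consonant of *ropov* is /v/, which is labial, so the diminutive suffix is -lo, giving *ropovlo*.
Since the final sound of the diminutive form *ropovlo* is /o/ (a vowel), it takes -o, giving *ropovloo*.
The last vowel of the plural form *ropovloo* is /o/, which is a back vowel, so the definite suffix is -vuz, giving *ropovloovuz*.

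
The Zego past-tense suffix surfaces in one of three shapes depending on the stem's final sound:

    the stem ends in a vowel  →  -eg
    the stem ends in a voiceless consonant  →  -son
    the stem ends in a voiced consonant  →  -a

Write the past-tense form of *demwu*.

*demwu* — final sound /u/ (a vowel) → -eg → *demwueg*.

demwueg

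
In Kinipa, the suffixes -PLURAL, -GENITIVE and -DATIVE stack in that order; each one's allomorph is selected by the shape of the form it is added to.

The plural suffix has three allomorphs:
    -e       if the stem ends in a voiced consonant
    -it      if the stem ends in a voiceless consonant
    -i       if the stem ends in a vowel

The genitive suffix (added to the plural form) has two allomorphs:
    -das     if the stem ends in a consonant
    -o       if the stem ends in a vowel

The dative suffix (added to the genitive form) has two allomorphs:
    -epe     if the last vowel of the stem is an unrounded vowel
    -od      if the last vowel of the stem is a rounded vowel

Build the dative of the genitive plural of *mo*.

moiood

*mo*: final sound = /o/, a vowel → -i → *moi*.
Since the final sound of the plural form *moi* is /i/ (a vowel), it takes -o, giving *moio*.
The genitive form *moio*: last vowel = /o/, a rounded vowel → -od → *moiood*.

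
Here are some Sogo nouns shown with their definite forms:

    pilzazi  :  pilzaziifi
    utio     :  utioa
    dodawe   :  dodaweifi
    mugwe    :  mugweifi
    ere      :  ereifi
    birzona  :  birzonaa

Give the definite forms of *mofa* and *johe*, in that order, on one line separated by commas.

The alternation tracks the last vowel of the stem — -ifi when the last vowel of the stem is a front vowel (*pilzazi*, *dodawe*, *mugwe*, *ere*); -a when the last vowel of the stem is a back vowel (*utio*, *birzona*).
*mofa* — last vowel /a/ (a back vowel) → -a → *mofaa*.
*johe*: last vowel = /e/, a front vowel → -ifi → *joheifi*.

mofaa, joheifi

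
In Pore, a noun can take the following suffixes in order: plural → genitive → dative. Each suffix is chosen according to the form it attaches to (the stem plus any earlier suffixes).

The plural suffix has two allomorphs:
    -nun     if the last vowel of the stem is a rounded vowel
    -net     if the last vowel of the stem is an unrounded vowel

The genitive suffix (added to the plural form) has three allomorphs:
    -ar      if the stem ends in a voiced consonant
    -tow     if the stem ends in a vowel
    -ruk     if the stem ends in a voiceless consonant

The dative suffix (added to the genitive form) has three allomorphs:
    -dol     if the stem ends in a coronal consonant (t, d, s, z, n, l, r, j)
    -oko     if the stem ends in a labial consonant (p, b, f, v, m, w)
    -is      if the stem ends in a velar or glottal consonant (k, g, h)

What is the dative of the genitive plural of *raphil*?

*raphil* — last vowel /i/ (an unrounded vowel) → -net → *raphilnet*.
Since the final sound of the plural form *raphilnet* is /t/ (a voiceless consonant), it takes -ruk, giving *raphilnetruk*.
The genitive form *raphilnetruk*: final consonant = /k/, velar/glottal → -is → *raphilnetrukis*.

raphilnetrukis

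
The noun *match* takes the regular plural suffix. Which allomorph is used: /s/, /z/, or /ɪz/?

/ɪz/

The stem *match* ends in a sibilant (/s, z, ʃ, ʒ, tʃ, dʒ/).
The plural suffix surfaces as /ɪz/ after sibilants, /s/ after other voiceless consonants, and /z/ after other voiced sounds.
So the plural -s on *match* is pronounced /ɪz/.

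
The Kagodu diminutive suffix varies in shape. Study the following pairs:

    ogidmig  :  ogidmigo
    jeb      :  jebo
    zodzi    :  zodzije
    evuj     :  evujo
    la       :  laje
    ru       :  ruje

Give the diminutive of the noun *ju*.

The alternation tracks the final sound of the stem — -o when the stem ends in a consonant (*ogidmig*, *jeb*, *evuj*); -je when the stem ends in a vowel (*zodzi*, *la*, *ru*).
The final sound of *ju* is /u/, which is a vowel, so the suffix is -je, giving *juje*.

juje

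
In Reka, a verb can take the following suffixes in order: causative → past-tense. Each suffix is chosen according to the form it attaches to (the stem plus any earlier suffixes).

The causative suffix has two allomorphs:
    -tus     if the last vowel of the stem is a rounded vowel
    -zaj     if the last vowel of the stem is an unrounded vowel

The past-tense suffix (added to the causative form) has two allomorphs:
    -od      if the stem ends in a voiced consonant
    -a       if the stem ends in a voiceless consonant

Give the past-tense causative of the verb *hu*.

hutusa

*hu*: last vowel = /u/, a rounded vowel → -tus → *hutus*.
The causative form *hutus*: final consonant = /s/, voiceless → -a → *hutusa*.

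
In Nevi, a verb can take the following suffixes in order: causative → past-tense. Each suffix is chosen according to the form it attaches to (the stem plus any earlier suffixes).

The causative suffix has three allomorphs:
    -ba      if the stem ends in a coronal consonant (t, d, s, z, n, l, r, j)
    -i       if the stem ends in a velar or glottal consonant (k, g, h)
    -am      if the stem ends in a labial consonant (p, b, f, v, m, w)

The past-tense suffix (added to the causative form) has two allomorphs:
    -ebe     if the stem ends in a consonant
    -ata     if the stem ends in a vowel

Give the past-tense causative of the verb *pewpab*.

The final consonant of *pewpab* is /b/, which is labial, so the causative suffix is -am, giving *pewpabam*.
The causative form *pewpabam*: final sound = /m/, a consonant → -ebe → *pewpabamebe*.

pewpabamebe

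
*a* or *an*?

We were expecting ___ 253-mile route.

The indefinite article is chosen by the initial *sound* of the following word, not its spelling.
The number *253* is spoken "two hundred …", beginning with /tuː/ — a consonant sound.
So the article is *a*: We were expecting a 253-mile route.

a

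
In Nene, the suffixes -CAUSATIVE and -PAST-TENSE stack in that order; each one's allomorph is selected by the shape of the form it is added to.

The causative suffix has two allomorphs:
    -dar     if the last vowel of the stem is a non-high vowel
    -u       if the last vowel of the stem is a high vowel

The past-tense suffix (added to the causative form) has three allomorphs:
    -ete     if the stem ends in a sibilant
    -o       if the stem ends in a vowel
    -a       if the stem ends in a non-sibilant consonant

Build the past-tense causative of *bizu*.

bizuuo

*bizu* — last vowel /u/ (a high vowel) → -u → *bizuu*.
The causative form *bizuu*: final sound = /u/, a vowel → -o → *bizuuo*.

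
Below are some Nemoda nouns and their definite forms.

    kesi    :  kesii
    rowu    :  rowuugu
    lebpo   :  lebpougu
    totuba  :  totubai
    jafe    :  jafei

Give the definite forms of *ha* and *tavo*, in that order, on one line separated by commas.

The pattern is rounding harmony: -ugu when the last vowel of the stem is a rounded vowel (*rowu*, *lebpo*); -i when the last vowel of the stem is an unrounded vowel (*kesi*, *totuba*, *jafe*).
Since the last vowel of *ha* is /a/ (an unrounded vowel), it takes -i, giving *hai*.
The last vowel of *tavo* is /o/, which is a rounded vowel, so the suffix is -ugu, giving *tavougu*.

hai, tavougu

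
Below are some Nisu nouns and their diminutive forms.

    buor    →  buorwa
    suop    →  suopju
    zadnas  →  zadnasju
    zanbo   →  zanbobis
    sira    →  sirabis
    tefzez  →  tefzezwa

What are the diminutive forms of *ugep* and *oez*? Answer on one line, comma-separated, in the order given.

ugepju, oezwa

The suffix is conditioned by the final sound: -ju when the stem ends in a voiceless consonant (*suop*, *zadnas*); -wa when the stem ends in a voiced consonant (*buor*, *tefzez*); -bis when the stem ends in a vowel (*zanbo*, *sira*).
Since the final sound of *ugep* is /p/ (a voiceless consonant), it takes -ju, giving *ugepju*.
*oez* — final sound /z/ (a voiced consonant) → -wa → *oezwa*.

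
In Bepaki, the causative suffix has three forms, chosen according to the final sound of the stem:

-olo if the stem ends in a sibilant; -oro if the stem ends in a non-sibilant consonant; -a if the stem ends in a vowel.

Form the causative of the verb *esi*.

esia

Since the final sound of *esi* is /i/ (a vowel), it takes -a, giving *esia*.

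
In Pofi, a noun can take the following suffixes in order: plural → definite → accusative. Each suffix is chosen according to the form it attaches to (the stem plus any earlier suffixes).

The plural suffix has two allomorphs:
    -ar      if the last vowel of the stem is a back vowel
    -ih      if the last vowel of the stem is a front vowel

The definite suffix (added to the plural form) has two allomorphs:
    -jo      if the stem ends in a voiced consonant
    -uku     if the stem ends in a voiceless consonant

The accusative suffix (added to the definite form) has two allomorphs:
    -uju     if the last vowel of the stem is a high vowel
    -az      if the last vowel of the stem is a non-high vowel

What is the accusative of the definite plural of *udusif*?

*udusif*: last vowel = /i/, a front vowel → -ih → *udusifih*.
The plural form *udusifih*: final consonant = /h/, voiceless → -uku → *udusifihuku*.
The last vowel of the definite form *udusifihuku* is /u/, which is a high vowel, so the accusative suffix is -uju, giving *udusifihukuuju*.

udusifihukuuju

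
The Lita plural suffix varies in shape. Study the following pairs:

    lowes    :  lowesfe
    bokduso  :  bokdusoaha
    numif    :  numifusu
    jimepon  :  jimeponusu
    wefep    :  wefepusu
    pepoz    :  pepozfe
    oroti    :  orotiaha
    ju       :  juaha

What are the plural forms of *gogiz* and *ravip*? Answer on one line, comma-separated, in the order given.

The suffix is conditioned by the final sound: -fe when the stem ends in a sibilant (*lowes*, *pepoz*); -usu when the stem ends in a non-sibilant consonant (*numif*, *jimepon*, *wefep*); -aha when the stem ends in a vowel (*bokduso*, *oroti*, *ju*).
Since the final sound of *gogiz* is /z/ (a sibilant), it takes -fe, giving *gogizfe*.
*ravip* — final sound /p/ (a non-sibilant consonant) → -usu → *ravipusu*.

gogizfe, ravipusu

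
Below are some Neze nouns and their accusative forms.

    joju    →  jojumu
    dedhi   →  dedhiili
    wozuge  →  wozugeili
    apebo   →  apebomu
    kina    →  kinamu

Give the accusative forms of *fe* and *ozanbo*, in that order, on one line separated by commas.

feili, ozanbomu

The suffix is conditioned by the last vowel: -ili when the last vowel of the stem is a front vowel (*dedhi*, *wozuge*); -mu when the last vowel of the stem is a back vowel (*joju*, *apebo*, *kina*).
*fe*: last vowel = /e/, a front vowel → -ili → *feili*.
Since the last vowel of *ozanbo* is /o/ (a back vowel), it takes -mu, giving *ozanbomu*.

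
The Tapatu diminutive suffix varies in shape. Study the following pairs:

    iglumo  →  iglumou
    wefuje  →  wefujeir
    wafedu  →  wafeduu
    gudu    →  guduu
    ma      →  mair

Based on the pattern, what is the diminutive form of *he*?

heir

The alternation tracks the last vowel of the stem — -u when the last vowel of the stem is a rounded vowel (*iglumo*, *wafedu*, *gudu*); -ir when the last vowel of the stem is an unrounded vowel (*wefuje*, *ma*).
Since the last vowel of *he* is /e/ (an unrounded vowel), it takes -ir, giving *heir*.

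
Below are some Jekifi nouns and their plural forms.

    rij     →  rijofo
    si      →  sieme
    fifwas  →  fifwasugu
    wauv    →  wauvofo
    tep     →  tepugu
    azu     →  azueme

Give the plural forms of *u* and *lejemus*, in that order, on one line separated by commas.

ueme, lejemusugu

The alternation tracks the final sound of the stem — -ugu when the stem ends in a voiceless consonant (*fifwas*, *tep*); -ofo when the stem ends in a voiced consonant (*rij*, *wauv*); -eme when the stem ends in a vowel (*si*, *azu*).
The final sound of *u* is /u/, which is a vowel, so the suffix is -eme, giving *ueme*.
The final sound of *lejemus* is /s/, which is a voiceless consonant, so the suffix is -ugu, giving *lejemusugu*.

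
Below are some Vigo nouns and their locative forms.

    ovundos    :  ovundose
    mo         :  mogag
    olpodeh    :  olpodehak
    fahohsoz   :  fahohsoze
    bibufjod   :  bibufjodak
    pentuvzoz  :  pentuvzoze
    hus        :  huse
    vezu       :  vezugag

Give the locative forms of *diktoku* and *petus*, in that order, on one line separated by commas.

diktokugag, petuse

The alternation tracks the final sound of the stem — -e when the stem ends in a sibilant (*ovundos*, *fahohsoz*, *pentuvzoz*, *hus*); -ak when the stem ends in a non-sibilant consonant (*olpodeh*, *bibufjod*); -gag when the stem ends in a vowel (*mo*, *vezu*).
The final sound of *diktoku* is /u/, which is a vowel, so the suffix is -gag, giving *diktokugag*.
Since the final sound of *petus* is /s/ (a sibilant), it takes -e, giving *petuse*.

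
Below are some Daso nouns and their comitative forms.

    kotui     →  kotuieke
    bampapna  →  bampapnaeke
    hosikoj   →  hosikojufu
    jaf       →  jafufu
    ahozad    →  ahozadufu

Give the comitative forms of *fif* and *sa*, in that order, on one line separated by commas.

The pattern is consonant vs. vowel: -ufu when the stem ends in a consonant (*hosikoj*, *jaf*, *ahozad*); -eke when the stem ends in a vowel (*kotui*, *bampapna*).
Since the final sound of *fif* is /f/ (a consonant), it takes -ufu, giving *fifufu*.
*sa*: final sound = /a/, a vowel → -eke → *saeke*.

fifufu, saeke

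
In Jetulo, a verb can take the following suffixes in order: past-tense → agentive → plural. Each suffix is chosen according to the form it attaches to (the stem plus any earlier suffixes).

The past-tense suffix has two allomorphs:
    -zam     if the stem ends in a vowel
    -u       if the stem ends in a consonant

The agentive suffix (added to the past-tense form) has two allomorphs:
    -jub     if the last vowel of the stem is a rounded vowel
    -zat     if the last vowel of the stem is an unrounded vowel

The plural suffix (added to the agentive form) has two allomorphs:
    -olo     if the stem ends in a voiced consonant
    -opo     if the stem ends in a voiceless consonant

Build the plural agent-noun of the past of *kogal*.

kogalujubolo

*kogal* — final sound /l/ (a consonant) → -u → *kogalu*.
Since the last vowel of the past-tense form *kogalu* is /u/ (a rounded vowel), it takes -jub, giving *kogalujub*.
The agentive form *kogalujub* — final consonant /b/ (voiced) → -olo → *kogalujubolo*.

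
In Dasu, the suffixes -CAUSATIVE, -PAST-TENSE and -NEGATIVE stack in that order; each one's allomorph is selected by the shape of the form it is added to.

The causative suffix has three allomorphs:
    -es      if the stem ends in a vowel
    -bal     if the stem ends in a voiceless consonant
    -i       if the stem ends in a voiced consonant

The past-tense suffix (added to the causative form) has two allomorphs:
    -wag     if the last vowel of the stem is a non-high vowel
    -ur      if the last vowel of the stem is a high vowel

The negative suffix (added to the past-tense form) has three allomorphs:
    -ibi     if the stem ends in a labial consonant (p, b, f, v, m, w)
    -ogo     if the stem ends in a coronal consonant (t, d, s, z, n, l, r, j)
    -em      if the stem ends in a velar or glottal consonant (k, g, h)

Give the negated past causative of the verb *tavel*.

taveliurogo

*tavel*: final sound = /l/, a voiced consonant → -i → *taveli*.
The causative form *taveli*: last vowel = /i/, a high vowel → -ur → *taveliur*.
The past-tense form *taveliur*: final consonant = /r/, coronal → -ogo → *taveliurogo*.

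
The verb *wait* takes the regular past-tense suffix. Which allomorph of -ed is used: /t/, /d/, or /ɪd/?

The stem *wait* ends in /t/ or /d/.
The -ed suffix is realized as /ɪd/ after /t, d/; as /t/ after other voiceless consonants; and as /d/ after other voiced sounds.
So -ed on *wait* is pronounced /ɪd/.

/ɪd/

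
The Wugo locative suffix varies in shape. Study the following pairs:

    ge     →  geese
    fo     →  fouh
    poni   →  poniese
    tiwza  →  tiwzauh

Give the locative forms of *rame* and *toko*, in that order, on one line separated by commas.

rameese, tokouh

The pattern is front/back vowel harmony: -ese when the last vowel of the stem is a front vowel (*ge*, *poni*); -uh when the last vowel of the stem is a back vowel (*fo*, *tiwza*).
The last vowel of *rame* is /e/, which is a front vowel, so the suffix is -ese, giving *rameese*.
*toko* — last vowel /o/ (a back vowel) → -uh → *tokouh*.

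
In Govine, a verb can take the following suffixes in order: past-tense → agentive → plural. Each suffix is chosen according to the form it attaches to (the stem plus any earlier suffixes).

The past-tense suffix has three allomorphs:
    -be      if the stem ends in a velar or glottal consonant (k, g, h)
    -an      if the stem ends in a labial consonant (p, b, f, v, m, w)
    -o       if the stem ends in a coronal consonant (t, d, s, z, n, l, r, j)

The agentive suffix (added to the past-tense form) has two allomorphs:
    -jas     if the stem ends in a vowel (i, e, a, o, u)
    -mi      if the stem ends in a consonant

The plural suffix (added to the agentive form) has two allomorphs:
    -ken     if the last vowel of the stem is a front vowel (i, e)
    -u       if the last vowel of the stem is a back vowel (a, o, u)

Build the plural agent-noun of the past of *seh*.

The final consonant of *seh* is /h/, which is velar/glottal, so the past-tense suffix is -be, giving *sehbe*.
The past-tense form *sehbe* — final sound /e/ (a vowel) → -jas → *sehbejas*.
The last vowel of the agentive form *sehbejas* is /a/, which is a back vowel, so the plural suffix is -u, giving *sehbejasu*.

sehbejasu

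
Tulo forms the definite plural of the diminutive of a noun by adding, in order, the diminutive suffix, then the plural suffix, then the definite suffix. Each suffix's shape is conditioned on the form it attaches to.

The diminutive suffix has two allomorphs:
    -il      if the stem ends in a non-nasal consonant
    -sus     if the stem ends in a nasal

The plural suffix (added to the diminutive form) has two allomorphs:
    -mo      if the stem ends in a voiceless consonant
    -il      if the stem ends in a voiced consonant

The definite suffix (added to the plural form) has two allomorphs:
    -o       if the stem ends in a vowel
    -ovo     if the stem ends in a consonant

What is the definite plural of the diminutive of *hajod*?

hajodililovo

*hajod*: final consonant = /d/, non-nasal → -il → *hajodil*.
The final consonant of the diminutive form *hajodil* is /l/, which is voiced, so the plural suffix is -il, giving *hajodilil*.
Since the final sound of the plural form *hajodilil* is /l/ (a consonant), it takes -ovo, giving *hajodililovo*.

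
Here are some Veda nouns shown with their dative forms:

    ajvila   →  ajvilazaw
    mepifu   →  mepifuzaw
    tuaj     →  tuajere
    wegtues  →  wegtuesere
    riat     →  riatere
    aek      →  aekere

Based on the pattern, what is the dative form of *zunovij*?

The pattern is consonant vs. vowel: -ere when the stem ends in a consonant (*tuaj*, *wegtues*, *riat*, *aek*); -zaw when the stem ends in a vowel (*ajvila*, *mepifu*).
*zunovij* — final sound /j/ (a consonant) → -ere → *zunovijere*.

zunovijere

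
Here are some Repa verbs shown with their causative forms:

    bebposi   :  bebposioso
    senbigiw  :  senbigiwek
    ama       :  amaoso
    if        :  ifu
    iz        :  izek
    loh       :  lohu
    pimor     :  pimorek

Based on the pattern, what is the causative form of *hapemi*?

hapemioso

The alternation tracks the final sound of the stem — -u when the stem ends in a voiceless consonant (*if*, *loh*); -ek when the stem ends in a voiced consonant (*senbigiw*, *iz*, *pimor*); -oso when the stem ends in a vowel (*bebposi*, *ama*).
Since the final sound of *hapemi* is /i/ (a vowel), it takes -oso, giving *hapemioso*.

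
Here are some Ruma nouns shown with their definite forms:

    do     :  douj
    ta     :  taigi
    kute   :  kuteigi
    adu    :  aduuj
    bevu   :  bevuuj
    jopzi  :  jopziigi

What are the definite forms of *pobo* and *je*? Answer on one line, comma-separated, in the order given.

pobouj, jeigi

The alternation tracks the last vowel of the stem — -uj when the last vowel of the stem is a rounded vowel (*do*, *adu*, *bevu*); -igi when the last vowel of the stem is an unrounded vowel (*ta*, *kute*, *jopzi*).
The last vowel of *pobo* is /o/, which is a rounded vowel, so the suffix is -uj, giving *pobouj*.
The last vowel of *je* is /e/, which is an unrounded vowel, so the suffix is -igi, giving *jeigi*.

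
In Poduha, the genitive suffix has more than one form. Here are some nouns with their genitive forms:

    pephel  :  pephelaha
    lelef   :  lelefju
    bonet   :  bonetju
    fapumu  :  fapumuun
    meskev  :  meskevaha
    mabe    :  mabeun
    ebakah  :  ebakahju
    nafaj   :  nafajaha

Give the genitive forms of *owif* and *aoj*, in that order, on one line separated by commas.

The alternation tracks the final sound of the stem — -ju when the stem ends in a voiceless consonant (*lelef*, *bonet*, *ebakah*); -aha when the stem ends in a voiced consonant (*pephel*, *meskev*, *nafaj*); -un when the stem ends in a vowel (*fapumu*, *mabe*).
Since the final sound of *owif* is /f/ (a voiceless consonant), it takes -ju, giving *owifju*.
Since the final sound of *aoj* is /j/ (a voiced consonant), it takes -aha, giving *aojaha*.

owifju, aojaha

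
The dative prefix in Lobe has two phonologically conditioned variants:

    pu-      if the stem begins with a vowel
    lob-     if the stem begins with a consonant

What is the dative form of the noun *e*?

pue

Since the first sound of *e* is /e/ (a vowel), it takes pu-, giving *pue*.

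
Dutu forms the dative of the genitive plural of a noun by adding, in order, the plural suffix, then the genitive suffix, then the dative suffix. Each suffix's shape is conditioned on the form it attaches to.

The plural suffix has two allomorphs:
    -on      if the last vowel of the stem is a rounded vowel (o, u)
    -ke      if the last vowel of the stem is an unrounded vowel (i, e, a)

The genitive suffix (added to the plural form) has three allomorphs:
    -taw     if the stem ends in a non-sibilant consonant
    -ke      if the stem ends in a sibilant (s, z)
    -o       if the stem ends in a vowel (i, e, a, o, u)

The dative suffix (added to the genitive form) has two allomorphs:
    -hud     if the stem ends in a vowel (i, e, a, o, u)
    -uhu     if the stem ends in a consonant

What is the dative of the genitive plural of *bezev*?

*bezev*: last vowel = /e/, an unrounded vowel → -ke → *bezevke*.
Since the final sound of the plural form *bezevke* is /e/ (a vowel), it takes -o, giving *bezevkeo*.
The genitive form *bezevkeo*: final sound = /o/, a vowel → -hud → *bezevkeohud*.

bezevkeohud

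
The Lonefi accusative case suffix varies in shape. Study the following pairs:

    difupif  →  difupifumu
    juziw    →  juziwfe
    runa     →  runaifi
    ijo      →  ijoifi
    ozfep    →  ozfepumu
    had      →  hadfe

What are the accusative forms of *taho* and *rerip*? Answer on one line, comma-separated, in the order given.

tahoifi, reripumu

Looking at the final sound of each stem: -umu when the stem ends in a voiceless consonant (*difupif*, *ozfep*); -fe when the stem ends in a voiced consonant (*juziw*, *had*); -ifi when the stem ends in a vowel (*runa*, *ijo*).
*taho* — final sound /o/ (a vowel) → -ifi → *tahoifi*.
*rerip*: final sound = /p/, a voiceless consonant → -umu → *reripumu*.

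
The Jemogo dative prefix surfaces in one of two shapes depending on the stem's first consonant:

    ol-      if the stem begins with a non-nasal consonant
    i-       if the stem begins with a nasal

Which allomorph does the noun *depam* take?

ol-

*depam*: first consonant = /d/, non-nasal → ol-.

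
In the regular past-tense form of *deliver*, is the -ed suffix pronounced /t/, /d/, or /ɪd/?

The stem *deliver* ends in a voiced sound other than /d/.
The -ed suffix is realized as /ɪd/ after /t, d/; as /t/ after other voiceless consonants; and as /d/ after other voiced sounds.
So -ed on *deliver* is pronounced /d/.

/d/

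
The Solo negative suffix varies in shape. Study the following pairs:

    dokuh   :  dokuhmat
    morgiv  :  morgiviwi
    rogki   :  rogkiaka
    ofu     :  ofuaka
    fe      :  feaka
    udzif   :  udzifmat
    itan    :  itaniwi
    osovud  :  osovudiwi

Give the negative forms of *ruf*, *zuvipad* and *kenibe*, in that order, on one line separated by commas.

rufmat, zuvipadiwi, kenibeaka

Looking at the final sound of each stem: -mat when the stem ends in a voiceless consonant (*dokuh*, *udzif*); -iwi when the stem ends in a voiced consonant (*morgiv*, *itan*, *osovud*); -aka when the stem ends in a vowel (*rogki*, *ofu*, *fe*).
*ruf*: final sound = /f/, a voiceless consonant → -mat → *rufmat*.
*zuvipad* — final sound /d/ (a voiced consonant) → -iwi → *zuvipadiwi*.
Since the final sound of *kenibe* is /e/ (a vowel), it takes -aka, giving *kenibeaka*.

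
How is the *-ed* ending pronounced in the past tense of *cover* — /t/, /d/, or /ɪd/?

/d/

The stem *cover* ends in a voiced sound other than /d/.
The -ed suffix is realized as /ɪd/ after /t, d/; as /t/ after other voiceless consonants; and as /d/ after other voiced sounds.
So -ed on *cover* is pronounced /d/.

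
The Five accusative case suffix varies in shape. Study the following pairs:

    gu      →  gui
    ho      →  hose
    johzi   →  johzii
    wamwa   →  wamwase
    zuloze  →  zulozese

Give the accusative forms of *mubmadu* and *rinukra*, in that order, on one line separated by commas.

The pattern is height harmony: -i when the last vowel of the stem is a high vowel (*gu*, *johzi*); -se when the last vowel of the stem is a non-high vowel (*ho*, *wamwa*, *zuloze*).
Since the last vowel of *mubmadu* is /u/ (a high vowel), it takes -i, giving *mubmadui*.
*rinukra* — last vowel /a/ (a non-high vowel) → -se → *rinukrase*.

mubmadui, rinukrase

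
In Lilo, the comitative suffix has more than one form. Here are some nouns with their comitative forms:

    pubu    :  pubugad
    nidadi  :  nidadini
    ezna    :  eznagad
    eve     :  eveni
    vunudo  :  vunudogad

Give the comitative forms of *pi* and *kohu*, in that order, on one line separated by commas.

pini, kohugad

The pattern is front/back vowel harmony: -ni when the last vowel of the stem is a front vowel (*nidadi*, *eve*); -gad when the last vowel of the stem is a back vowel (*pubu*, *ezna*, *vunudo*).
*pi* — last vowel /i/ (a front vowel) → -ni → *pini*.
*kohu* — last vowel /u/ (a back vowel) → -gad → *kohugad*.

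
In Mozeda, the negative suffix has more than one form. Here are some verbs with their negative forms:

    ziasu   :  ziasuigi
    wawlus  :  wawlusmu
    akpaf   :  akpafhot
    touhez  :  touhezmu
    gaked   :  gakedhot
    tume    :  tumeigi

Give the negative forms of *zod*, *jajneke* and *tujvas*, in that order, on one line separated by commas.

The suffix is conditioned by the final sound: -mu when the stem ends in a sibilant (*wawlus*, *touhez*); -hot when the stem ends in a non-sibilant consonant (*akpaf*, *gaked*); -igi when the stem ends in a vowel (*ziasu*, *tume*).
*zod* — final sound /d/ (a non-sibilant consonant) → -hot → *zodhot*.
Since the final sound of *jajneke* is /e/ (a vowel), it takes -igi, giving *jajnekeigi*.
Since the final sound of *tujvas* is /s/ (a sibilant), it takes -mu, giving *tujvasmu*.

zodhot, jajnekeigi, tujvasmu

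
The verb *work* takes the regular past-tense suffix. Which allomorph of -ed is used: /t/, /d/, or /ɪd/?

/t/

The stem *work* ends in a voiceless consonant other than /t/.
The -ed suffix is realized as /ɪd/ after /t, d/; as /t/ after other voiceless consonants; and as /d/ after other voiced sounds.
So -ed on *work* is pronounced /t/.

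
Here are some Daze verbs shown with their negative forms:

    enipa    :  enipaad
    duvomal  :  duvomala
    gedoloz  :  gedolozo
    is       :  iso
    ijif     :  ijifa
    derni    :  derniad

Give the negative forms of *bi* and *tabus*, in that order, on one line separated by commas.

biad, tabuso

The suffix is conditioned by the final sound: -o when the stem ends in a sibilant (*gedoloz*, *is*); -a when the stem ends in a non-sibilant consonant (*duvomal*, *ijif*); -ad when the stem ends in a vowel (*enipa*, *derni*).
*bi* — final sound /i/ (a vowel) → -ad → *biad*.
Since the final sound of *tabus* is /s/ (a sibilant), it takes -o, giving *tabuso*.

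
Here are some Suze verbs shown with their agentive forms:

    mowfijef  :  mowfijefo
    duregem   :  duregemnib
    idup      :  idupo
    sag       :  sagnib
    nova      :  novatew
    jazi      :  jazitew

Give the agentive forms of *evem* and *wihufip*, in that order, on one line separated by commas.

The pattern is voicing of the final sound: -o when the stem ends in a voiceless consonant (*mowfijef*, *idup*); -nib when the stem ends in a voiced consonant (*duregem*, *sag*); -tew when the stem ends in a vowel (*nova*, *jazi*).
*evem* — final sound /m/ (a voiced consonant) → -nib → *evemnib*.
Since the final sound of *wihufip* is /p/ (a voiceless consonant), it takes -o, giving *wihufipo*.

evemnib, wihufipo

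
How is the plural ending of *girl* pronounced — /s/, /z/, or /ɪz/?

The stem *girl* ends in a voiced non-sibilant sound.
The plural suffix surfaces as /ɪz/ after sibilants, /s/ after other voiceless consonants, and /z/ after other voiced sounds.
So the plural -s on *girl* is pronounced /z/.

/z/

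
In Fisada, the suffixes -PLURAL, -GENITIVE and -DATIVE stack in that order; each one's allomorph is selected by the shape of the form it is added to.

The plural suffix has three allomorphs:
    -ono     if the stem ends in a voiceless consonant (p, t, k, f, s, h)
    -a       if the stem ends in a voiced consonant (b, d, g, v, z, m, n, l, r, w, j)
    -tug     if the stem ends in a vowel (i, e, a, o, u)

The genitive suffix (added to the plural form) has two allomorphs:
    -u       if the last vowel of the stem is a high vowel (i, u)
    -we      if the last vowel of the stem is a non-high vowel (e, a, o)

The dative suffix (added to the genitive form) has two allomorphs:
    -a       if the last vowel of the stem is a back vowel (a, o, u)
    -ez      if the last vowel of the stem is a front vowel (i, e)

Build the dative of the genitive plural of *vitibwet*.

*vitibwet*: final sound = /t/, a voiceless consonant → -ono → *vitibwetono*.
The plural form *vitibwetono*: last vowel = /o/, a non-high vowel → -we → *vitibwetonowe*.
The genitive form *vitibwetonowe* — last vowel /e/ (a front vowel) → -ez → *vitibwetonoweez*.

vitibwetonoweez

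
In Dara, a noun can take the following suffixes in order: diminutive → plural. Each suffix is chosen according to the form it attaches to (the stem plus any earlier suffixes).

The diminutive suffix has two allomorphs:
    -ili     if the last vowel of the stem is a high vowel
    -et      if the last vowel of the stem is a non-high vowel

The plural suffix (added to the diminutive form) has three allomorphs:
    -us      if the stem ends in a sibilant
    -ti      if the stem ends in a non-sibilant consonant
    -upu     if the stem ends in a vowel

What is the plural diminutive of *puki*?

*puki*: last vowel = /i/, a high vowel → -ili → *pukiili*.
The final sound of the diminutive form *pukiili* is /i/, which is a vowel, so the plural suffix is -upu, giving *pukiiliupu*.

pukiiliupu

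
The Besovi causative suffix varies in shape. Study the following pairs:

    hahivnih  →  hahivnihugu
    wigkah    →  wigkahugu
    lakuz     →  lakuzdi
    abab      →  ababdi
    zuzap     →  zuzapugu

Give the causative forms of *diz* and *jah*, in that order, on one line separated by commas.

dizdi, jahugu

The alternation tracks the final consonant of the stem — -ugu when the stem ends in a voiceless consonant (*hahivnih*, *wigkah*, *zuzap*); -di when the stem ends in a voiced consonant (*lakuz*, *abab*).
Since the final consonant of *diz* is /z/ (voiced), it takes -di, giving *dizdi*.
*jah*: final consonant = /h/, voiceless → -ugu → *jahugu*.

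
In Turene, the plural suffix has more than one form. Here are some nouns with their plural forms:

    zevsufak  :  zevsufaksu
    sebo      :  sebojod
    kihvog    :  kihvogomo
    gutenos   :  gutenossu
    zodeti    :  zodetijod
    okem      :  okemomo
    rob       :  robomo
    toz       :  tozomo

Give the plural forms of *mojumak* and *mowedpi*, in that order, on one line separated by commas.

mojumaksu, mowedpijod

The pattern is voicing of the final sound: -su when the stem ends in a voiceless consonant (*zevsufak*, *gutenos*); -omo when the stem ends in a voiced consonant (*kihvog*, *okem*, *rob*, *toz*); -jod when the stem ends in a vowel (*sebo*, *zodeti*).
The final sound of *mojumak* is /k/, which is a voiceless consonant, so the suffix is -su, giving *mojumaksu*.
Since the final sound of *mowedpi* is /i/ (a vowel), it takes -jod, giving *mowedpijod*.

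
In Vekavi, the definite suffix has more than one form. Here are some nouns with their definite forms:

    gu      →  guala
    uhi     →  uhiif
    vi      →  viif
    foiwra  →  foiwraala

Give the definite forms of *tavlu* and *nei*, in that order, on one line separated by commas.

tavluala, neiif

The suffix is conditioned by the last vowel: -if when the last vowel of the stem is a front vowel (*uhi*, *vi*); -ala when the last vowel of the stem is a back vowel (*gu*, *foiwra*).
*tavlu* — last vowel /u/ (a back vowel) → -ala → *tavluala*.
Since the last vowel of *nei* is /i/ (a front vowel), it takes -if, giving *neiif*.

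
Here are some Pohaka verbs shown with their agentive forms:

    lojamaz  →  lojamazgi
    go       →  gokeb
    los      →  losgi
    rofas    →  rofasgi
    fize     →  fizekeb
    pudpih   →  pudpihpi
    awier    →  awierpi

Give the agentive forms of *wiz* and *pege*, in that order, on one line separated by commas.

wizgi, pegekeb

The alternation tracks the final sound of the stem — -gi when the stem ends in a sibilant (*lojamaz*, *los*, *rofas*); -pi when the stem ends in a non-sibilant consonant (*pudpih*, *awier*); -keb when the stem ends in a vowel (*go*, *fize*).
*wiz* — final sound /z/ (a sibilant) → -gi → *wizgi*.
*pege* — final sound /e/ (a vowel) → -keb → *pegekeb*.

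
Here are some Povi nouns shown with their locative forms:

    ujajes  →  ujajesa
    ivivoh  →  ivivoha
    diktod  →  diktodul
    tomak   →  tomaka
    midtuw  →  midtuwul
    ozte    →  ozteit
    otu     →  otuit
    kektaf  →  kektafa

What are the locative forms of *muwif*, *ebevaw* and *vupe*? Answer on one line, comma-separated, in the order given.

muwifa, ebevawul, vupeit

The alternation tracks the final sound of the stem — -a when the stem ends in a voiceless consonant (*ujajes*, *ivivoh*, *tomak*, *kektaf*); -ul when the stem ends in a voiced consonant (*diktod*, *midtuw*); -it when the stem ends in a vowel (*ozte*, *otu*).
*muwif* — final sound /f/ (a voiceless consonant) → -a → *muwifa*.
The final sound of *ebevaw* is /w/, which is a voiced consonant, so the suffix is -ul, giving *ebevawul*.
Since the final sound of *vupe* is /e/ (a vowel), it takes -it, giving *vupeit*.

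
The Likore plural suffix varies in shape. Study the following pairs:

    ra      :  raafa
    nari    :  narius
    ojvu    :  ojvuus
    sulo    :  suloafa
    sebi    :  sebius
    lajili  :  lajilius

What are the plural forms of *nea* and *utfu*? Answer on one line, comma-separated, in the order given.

The pattern is height harmony: -us when the last vowel of the stem is a high vowel (*nari*, *ojvu*, *sebi*, *lajili*); -afa when the last vowel of the stem is a non-high vowel (*ra*, *sulo*).
The last vowel of *nea* is /a/, which is a non-high vowel, so the suffix is -afa, giving *neaafa*.
The last vowel of *utfu* is /u/, which is a high vowel, so the suffix is -us, giving *utfuus*.

neaafa, utfuus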